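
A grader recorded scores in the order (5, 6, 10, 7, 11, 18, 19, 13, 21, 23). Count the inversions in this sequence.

3 inversions

For each element, count later entries that are smaller:
5 → none → 0
6 → none → 0
10 → 7 → 1
7 → none → 0
11 → none → 0
18 → 13 → 1
19 → 13 → 1
13 → none → 0
21 → none → 0
23 → none → 0
Sum: 0 + 0 + 1 + 0 + 0 + 1 + 1 + 0 + 0 + 0 = 3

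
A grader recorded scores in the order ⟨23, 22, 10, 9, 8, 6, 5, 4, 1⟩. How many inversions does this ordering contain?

36

Sweep left to right; for each value list the smaller values that follow it:
23 → 22, 10, 9, 8, 6, 5, 4, 1 → 8
22 → 10, 9, 8, 6, 5, 4, 1 → 7
10 → 9, 8, 6, 5, 4, 1 → 6
9 → 8, 6, 5, 4, 1 → 5
8 → 6, 5, 4, 1 → 4
6 → 5, 4, 1 → 3
5 → 4, 1 → 2
4 → 1 → 1
1 → none → 0
Sum: 8 + 7 + 6 + 5 + 4 + 3 + 2 + 1 + 0 = 36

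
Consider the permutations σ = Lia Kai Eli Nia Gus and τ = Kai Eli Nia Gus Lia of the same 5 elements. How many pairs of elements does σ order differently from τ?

4 discordant pairs

Assign each item its position (1..5) in the first ordering, then rewrite the second ordering as that position sequence:
positions: Lia→1, Kai→2, Eli→3, Nia→4, Gus→5
second ordering as positions: [2, 3, 4, 5, 1]
Discordant pairs = inversions in this position sequence.
2: 1 → 1
3: 1 → 1
4: 1 → 1
5: 1 → 1
1: 0
Total: 1 + 1 + 1 + 1 + 0 = 4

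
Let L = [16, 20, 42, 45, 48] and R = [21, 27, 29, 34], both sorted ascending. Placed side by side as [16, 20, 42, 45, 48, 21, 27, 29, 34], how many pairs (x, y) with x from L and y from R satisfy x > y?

Split inversions: 12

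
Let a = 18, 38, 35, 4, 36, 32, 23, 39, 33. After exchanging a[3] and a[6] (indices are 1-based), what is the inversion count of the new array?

Positions 3 and 6 hold 35 and 32; after swapping, the array is [18, 38, 32, 4, 36, 35, 23, 39, 33].
Sweep left to right; for each value list the smaller values that follow it:
18 → 4 → 1
38 → 32, 4, 36, 35, 23, 33 → 6
32 → 4, 23 → 2
4 → none → 0
36 → 35, 23, 33 → 3
35 → 23, 33 → 2
23 → none → 0
39 → 33 → 1
33 → none → 0
Sum: 1 + 6 + 2 + 0 + 3 + 2 + 0 + 1 + 0 = 15

15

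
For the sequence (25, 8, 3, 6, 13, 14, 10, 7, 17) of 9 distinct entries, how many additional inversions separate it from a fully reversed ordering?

20

Maximum inversions for 9 distinct elements is C(9, 2) = 9·8/2 = 36.
Current inversions — for each element, count later smaller elements:
25: 8
8: 3
3: 0
6: 0
13: 2
14: 2
10: 1
7: 0
17: 0
Current total: 8 + 3 + 0 + 0 + 2 + 2 + 1 + 0 + 0 = 16
Shortfall: 36 − 16 = 20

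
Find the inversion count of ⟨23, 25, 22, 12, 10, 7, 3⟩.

For each element, count later entries that are smaller:
23 → 22, 12, 10, 7, 3 → 5
25 → 22, 12, 10, 7, 3 → 5
22 → 12, 10, 7, 3 → 4
12 → 10, 7, 3 → 3
10 → 7, 3 → 2
7 → 3 → 1
3 → none → 0
Sum: 5 + 5 + 4 + 3 + 2 + 1 + 0 = 20

20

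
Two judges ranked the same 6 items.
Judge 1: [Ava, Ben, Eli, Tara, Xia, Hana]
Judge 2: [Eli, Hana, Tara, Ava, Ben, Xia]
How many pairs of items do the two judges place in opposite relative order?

8 discordant pairs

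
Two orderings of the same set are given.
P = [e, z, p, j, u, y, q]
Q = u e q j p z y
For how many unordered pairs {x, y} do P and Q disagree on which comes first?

Disagreeing pairs: 11

Assign each item its position (1..7) in the first ordering, then rewrite the second ordering as that position sequence:
positions: e→1, z→2, p→3, j→4, u→5, y→6, q→7
second ordering as positions: [5, 1, 7, 4, 3, 2, 6]
Discordant pairs = inversions in this position sequence.
5: 1, 4, 3, 2 → 4
1: 0
7: 4, 3, 2, 6 → 4
4: 3, 2 → 2
3: 2 → 1
2: 0
6: 0
Total: 4 + 0 + 4 + 2 + 1 + 0 + 0 = 11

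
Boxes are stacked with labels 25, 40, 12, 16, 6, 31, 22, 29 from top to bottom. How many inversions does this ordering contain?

Inversions: 14

Sweep left to right; for each value list the smaller values that follow it:
25 → 12, 16, 6, 22 → 4
40 → 12, 16, 6, 31, 22, 29 → 6
12 → 6 → 1
16 → 6 → 1
6 → none → 0
31 → 22, 29 → 2
22 → none → 0
29 → none → 0
Sum: 4 + 6 + 1 + 1 + 0 + 2 + 0 + 0 = 14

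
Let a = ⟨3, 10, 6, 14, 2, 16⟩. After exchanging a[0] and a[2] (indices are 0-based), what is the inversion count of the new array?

Positions 0 and 2 hold 3 and 6; after swapping, the array is [6, 10, 3, 14, 2, 16].
Count, for each position, how many later elements it exceeds:
6 → 3, 2 → 2
10 → 3, 2 → 2
3 → 2 → 1
14 → 2 → 1
2 → none → 0
16 → none → 0
Sum: 2 + 2 + 1 + 1 + 0 + 0 = 6

6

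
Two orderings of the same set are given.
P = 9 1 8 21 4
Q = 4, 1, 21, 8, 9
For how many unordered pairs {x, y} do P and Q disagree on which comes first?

8 disagreeing pairs

Assign each item its position (1..5) in the first ordering, then rewrite the second ordering as that position sequence:
positions: 9→1, 1→2, 8→3, 21→4, 4→5
second ordering as positions: [5, 2, 4, 3, 1]
Discordant pairs = inversions in this position sequence.
5: 2, 4, 3, 1 → 4
2: 1 → 1
4: 3, 1 → 2
3: 1 → 1
1: 0
Total: 4 + 1 + 2 + 1 + 0 = 8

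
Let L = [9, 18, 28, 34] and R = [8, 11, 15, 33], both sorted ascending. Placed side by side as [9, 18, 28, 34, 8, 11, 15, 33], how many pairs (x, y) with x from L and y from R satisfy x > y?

Count, for every r in R, how many entries of L exceed r:
r = 8: 9, 18, 28, 34 → 4
r = 11: 18, 28, 34 → 3
r = 15: 18, 28, 34 → 3
r = 33: 34 → 1
Cross-inversions: 4 + 3 + 3 + 1 = 11

11 cross-inversions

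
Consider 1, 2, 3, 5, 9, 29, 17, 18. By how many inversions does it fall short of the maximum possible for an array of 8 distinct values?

Maximum inversions for 8 distinct elements is C(8, 2) = 8·7/2 = 28.
Current inversions — for each element, count later smaller elements:
1: 0
2: 0
3: 0
5: 0
9: 0
29: 2
17: 0
18: 0
Current total: 0 + 0 + 0 + 0 + 0 + 2 + 0 + 0 = 2
Shortfall: 28 − 2 = 26

26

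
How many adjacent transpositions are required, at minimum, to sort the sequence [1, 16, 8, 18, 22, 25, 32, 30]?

2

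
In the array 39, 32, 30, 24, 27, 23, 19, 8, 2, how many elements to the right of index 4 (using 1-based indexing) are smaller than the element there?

The element at index 4 is 24.
Elements after it: 27, 23, 19, 8, 2
Those smaller than 24: 23, 19, 8, 2

4 such elements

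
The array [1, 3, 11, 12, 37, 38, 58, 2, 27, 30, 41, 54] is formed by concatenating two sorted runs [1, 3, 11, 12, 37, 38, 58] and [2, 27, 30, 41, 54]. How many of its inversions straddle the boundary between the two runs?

14 cross-inversions

Take each right-half value and tally the left-half values above it:
r = 2: 3, 11, 12, 37, 38, 58 → 6
r = 27: 37, 38, 58 → 3
r = 30: 37, 38, 58 → 3
r = 41: 58 → 1
r = 54: 58 → 1
Cross-inversions: 6 + 3 + 3 + 1 + 1 = 14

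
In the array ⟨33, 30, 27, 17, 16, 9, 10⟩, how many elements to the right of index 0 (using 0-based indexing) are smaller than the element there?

6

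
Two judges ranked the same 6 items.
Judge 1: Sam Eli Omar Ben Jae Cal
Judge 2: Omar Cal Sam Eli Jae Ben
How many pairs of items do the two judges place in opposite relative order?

7 discordant pairs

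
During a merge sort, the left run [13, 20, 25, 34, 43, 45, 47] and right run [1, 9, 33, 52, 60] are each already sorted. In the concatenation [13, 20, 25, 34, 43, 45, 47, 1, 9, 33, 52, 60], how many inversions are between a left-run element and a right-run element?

18 cross-inversions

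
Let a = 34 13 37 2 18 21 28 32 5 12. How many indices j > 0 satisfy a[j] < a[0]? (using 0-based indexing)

The element at index 0 is 34.
Elements after it: 13, 37, 2, 18, 21, 28, 32, 5, 12
Those smaller than 34: 13, 2, 18, 21, 28, 32, 5, 12

8 such elements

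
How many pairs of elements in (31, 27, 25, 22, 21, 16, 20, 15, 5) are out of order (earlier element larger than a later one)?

35 inversions

Count, for each position, how many later elements it exceeds:
31 → 27, 25, 22, 21, 16, 20, 15, 5 → 8
27 → 25, 22, 21, 16, 20, 15, 5 → 7
25 → 22, 21, 16, 20, 15, 5 → 6
22 → 21, 16, 20, 15, 5 → 5
21 → 16, 20, 15, 5 → 4
16 → 15, 5 → 2
20 → 15, 5 → 2
15 → 5 → 1
5 → none → 0
Sum: 8 + 7 + 6 + 5 + 4 + 2 + 2 + 1 + 0 = 35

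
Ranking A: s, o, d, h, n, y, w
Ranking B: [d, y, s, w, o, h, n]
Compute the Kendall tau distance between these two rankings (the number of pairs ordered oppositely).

Assign each item its position (1..7) in the first ordering, then rewrite the second ordering as that position sequence:
positions: s→1, o→2, d→3, h→4, n→5, y→6, w→7
second ordering as positions: [3, 6, 1, 7, 2, 4, 5]
Discordant pairs = inversions in this position sequence.
3: 1, 2 → 2
6: 1, 2, 4, 5 → 4
1: 0
7: 2, 4, 5 → 3
2: 0
4: 0
5: 0
Total: 2 + 4 + 0 + 3 + 0 + 0 + 0 = 9

There are 9 discordant pairs.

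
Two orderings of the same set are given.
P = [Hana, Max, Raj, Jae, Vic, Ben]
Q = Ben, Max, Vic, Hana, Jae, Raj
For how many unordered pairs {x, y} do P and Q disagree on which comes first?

10

Assign each item its position (1..6) in the first ordering, then rewrite the second ordering as that position sequence:
positions: Hana→1, Max→2, Raj→3, Jae→4, Vic→5, Ben→6
second ordering as positions: [6, 2, 5, 1, 4, 3]
Discordant pairs = inversions in this position sequence.
6: 2, 5, 1, 4, 3 → 5
2: 1 → 1
5: 1, 4, 3 → 3
1: 0
4: 3 → 1
3: 0
Total: 5 + 1 + 3 + 0 + 1 + 0 = 10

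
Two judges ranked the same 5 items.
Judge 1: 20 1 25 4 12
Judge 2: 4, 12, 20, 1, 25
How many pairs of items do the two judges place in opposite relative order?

Discordant pairs: 6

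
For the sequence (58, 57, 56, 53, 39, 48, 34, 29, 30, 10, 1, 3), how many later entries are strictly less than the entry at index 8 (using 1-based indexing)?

3

The element at index 8 is 29.
Elements after it: 30, 10, 1, 3
Those smaller than 29: 10, 1, 3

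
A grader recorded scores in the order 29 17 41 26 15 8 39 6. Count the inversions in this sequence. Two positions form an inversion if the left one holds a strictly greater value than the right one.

20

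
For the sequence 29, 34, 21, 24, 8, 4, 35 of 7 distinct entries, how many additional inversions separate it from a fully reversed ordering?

Maximum inversions for 7 distinct elements is C(7, 2) = 7·6/2 = 21.
Current inversions — for each element, count later smaller elements:
29: 4
34: 4
21: 2
24: 2
8: 1
4: 0
35: 0
Current total: 4 + 4 + 2 + 2 + 1 + 0 + 0 = 13
Shortfall: 21 − 13 = 8

8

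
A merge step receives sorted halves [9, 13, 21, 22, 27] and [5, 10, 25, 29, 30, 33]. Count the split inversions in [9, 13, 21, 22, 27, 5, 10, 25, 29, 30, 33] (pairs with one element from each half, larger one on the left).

Count, for every r in R, how many entries of L exceed r:
r = 5: 9, 13, 21, 22, 27 → 5
r = 10: 13, 21, 22, 27 → 4
r = 25: 27 → 1
r = 29: none → 0
r = 30: none → 0
r = 33: none → 0
Cross-inversions: 5 + 4 + 1 + 0 + 0 + 0 = 10

10 split inversions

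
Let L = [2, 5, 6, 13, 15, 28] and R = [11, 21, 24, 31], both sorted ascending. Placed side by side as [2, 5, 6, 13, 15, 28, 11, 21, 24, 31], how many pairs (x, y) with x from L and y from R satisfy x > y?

5 cross-inversions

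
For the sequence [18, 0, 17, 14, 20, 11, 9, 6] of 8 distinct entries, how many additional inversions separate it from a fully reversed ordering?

9 inversions short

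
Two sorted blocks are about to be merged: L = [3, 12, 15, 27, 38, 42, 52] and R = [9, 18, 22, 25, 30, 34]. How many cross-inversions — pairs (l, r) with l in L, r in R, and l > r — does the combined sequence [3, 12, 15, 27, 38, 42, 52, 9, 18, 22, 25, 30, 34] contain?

24 cross-inversions

Take each right-half value and tally the left-half values above it:
r = 9: 12, 15, 27, 38, 42, 52 → 6
r = 18: 27, 38, 42, 52 → 4
r = 22: 27, 38, 42, 52 → 4
r = 25: 27, 38, 42, 52 → 4
r = 30: 38, 42, 52 → 3
r = 34: 38, 42, 52 → 3
Cross-inversions: 6 + 4 + 4 + 4 + 3 + 3 = 24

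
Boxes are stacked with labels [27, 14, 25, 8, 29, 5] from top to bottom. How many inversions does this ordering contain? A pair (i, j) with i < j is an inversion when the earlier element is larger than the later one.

10 inversions

Listing every pair i<j with a[i]>a[j] (using 0-based positions):
(0,1): 27 > 14
(0,2): 27 > 25
(0,3): 27 > 8
(0,5): 27 > 5
(1,3): 14 > 8
(1,5): 14 > 5
(2,3): 25 > 8
(2,5): 25 > 5
(3,5): 8 > 5
(4,5): 29 > 5
That's 10 pairs.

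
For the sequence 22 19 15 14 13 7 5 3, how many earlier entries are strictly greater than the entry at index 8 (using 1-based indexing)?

The element at index 8 is 3.
Elements before it: 22, 19, 15, 14, 13, 7, 5
Those larger than 3: 22, 19, 15, 14, 13, 7, 5

7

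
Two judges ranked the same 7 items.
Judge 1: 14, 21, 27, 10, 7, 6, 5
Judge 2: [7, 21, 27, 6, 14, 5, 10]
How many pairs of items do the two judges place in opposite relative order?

9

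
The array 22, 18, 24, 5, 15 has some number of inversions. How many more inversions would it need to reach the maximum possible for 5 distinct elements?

3

Maximum inversions for 5 distinct elements is C(5, 2) = 5·4/2 = 10.
Current inversions — for each element, count later smaller elements:
22: 3
18: 2
24: 2
5: 0
15: 0
Current total: 3 + 2 + 2 + 0 + 0 = 7
Shortfall: 10 − 7 = 3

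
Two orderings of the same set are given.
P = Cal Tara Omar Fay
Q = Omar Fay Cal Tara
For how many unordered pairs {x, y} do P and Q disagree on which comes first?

Assign each item its position (1..4) in the first ordering, then rewrite the second ordering as that position sequence:
positions: Cal→1, Tara→2, Omar→3, Fay→4
second ordering as positions: [3, 4, 1, 2]
Discordant pairs = inversions in this position sequence.
3: 1, 2 → 2
4: 1, 2 → 2
1: 0
2: 0
Total: 2 + 2 + 0 + 0 = 4

There are 4 disagreeing pairs.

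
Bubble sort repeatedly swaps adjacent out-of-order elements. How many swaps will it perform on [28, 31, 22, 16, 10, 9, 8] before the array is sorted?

Minimum adjacent swaps = number of inversions (each swap of adjacent out-of-order elements removes one inversion and no swap can remove more).
Count inversions — for each element, later elements that are smaller:
28: 22, 16, 10, 9, 8 → 5
31: 22, 16, 10, 9, 8 → 5
22: 16, 10, 9, 8 → 4
16: 10, 9, 8 → 3
10: 9, 8 → 2
9: 8 → 1
8: none → 0
Total inversions: 5 + 5 + 4 + 3 + 2 + 1 + 0 = 20

20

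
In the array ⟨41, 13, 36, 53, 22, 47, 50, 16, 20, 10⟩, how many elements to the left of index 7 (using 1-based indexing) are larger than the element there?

1 such element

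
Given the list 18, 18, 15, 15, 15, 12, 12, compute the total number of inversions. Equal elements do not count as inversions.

There are 16 out-of-order pairs.

Count, for each position, how many later elements it exceeds:
18: 5
18: 5
15: 2
15: 2
15: 2
12: 0
12: 0
Sum: 5 + 5 + 2 + 2 + 2 + 0 + 0 = 16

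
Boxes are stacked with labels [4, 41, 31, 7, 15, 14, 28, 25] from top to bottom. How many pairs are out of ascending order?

13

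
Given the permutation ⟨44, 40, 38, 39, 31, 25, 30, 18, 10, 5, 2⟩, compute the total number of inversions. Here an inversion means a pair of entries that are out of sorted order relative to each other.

Inversions: 53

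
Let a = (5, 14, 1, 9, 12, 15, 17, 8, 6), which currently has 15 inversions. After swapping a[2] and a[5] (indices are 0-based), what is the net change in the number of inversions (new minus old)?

Positions 2 and 5 hold 1 and 15; after swapping, the array is [5, 14, 15, 9, 12, 1, 17, 8, 6].
Sweep left to right; for each value list the smaller values that follow it:
5 → 1 → 1
14 → 9, 12, 1, 8, 6 → 5
15 → 9, 12, 1, 8, 6 → 5
9 → 1, 8, 6 → 3
12 → 1, 8, 6 → 3
1 → none → 0
17 → 8, 6 → 2
8 → 6 → 1
6 → none → 0
Sum: 1 + 5 + 5 + 3 + 3 + 0 + 2 + 1 + 0 = 20
Change: 20 − 15 = +5

+5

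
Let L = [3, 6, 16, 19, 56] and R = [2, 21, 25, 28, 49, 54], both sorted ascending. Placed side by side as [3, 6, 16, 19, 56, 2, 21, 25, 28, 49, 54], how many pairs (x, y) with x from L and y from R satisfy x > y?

Cross-inversions: 10

For each element r of the right run, count left-run elements greater than r:
r = 2: 3, 6, 16, 19, 56 → 5
r = 21: 56 → 1
r = 25: 56 → 1
r = 28: 56 → 1
r = 49: 56 → 1
r = 54: 56 → 1
Cross-inversions: 5 + 1 + 1 + 1 + 1 + 1 = 10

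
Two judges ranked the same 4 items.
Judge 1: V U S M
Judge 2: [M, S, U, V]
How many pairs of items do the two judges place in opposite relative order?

6

Assign each item its position (1..4) in the first ordering, then rewrite the second ordering as that position sequence:
positions: V→1, U→2, S→3, M→4
second ordering as positions: [4, 3, 2, 1]
Discordant pairs = inversions in this position sequence.
4: 3, 2, 1 → 3
3: 2, 1 → 2
2: 1 → 1
1: 0
Total: 3 + 2 + 1 + 0 = 6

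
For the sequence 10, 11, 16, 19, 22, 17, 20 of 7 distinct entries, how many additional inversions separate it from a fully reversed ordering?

18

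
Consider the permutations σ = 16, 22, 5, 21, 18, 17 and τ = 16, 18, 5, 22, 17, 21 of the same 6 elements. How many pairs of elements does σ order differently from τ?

There are 5 discordant pairs.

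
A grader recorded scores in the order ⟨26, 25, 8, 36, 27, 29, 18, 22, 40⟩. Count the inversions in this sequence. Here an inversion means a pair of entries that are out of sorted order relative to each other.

15 out-of-order pairs

Count, for each position, how many later elements it exceeds:
26: 4
25: 3
8: 0
36: 4
27: 2
29: 2
18: 0
22: 0
40: 0
Sum: 4 + 3 + 0 + 4 + 2 + 2 + 0 + 0 + 0 = 15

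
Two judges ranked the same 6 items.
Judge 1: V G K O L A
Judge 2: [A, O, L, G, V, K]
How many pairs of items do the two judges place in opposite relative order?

12

Assign each item its position (1..6) in the first ordering, then rewrite the second ordering as that position sequence:
positions: V→1, G→2, K→3, O→4, L→5, A→6
second ordering as positions: [6, 4, 5, 2, 1, 3]
Discordant pairs = inversions in this position sequence.
6: 4, 5, 2, 1, 3 → 5
4: 2, 1, 3 → 3
5: 2, 1, 3 → 3
2: 1 → 1
1: 0
3: 0
Total: 5 + 3 + 3 + 1 + 0 + 0 = 12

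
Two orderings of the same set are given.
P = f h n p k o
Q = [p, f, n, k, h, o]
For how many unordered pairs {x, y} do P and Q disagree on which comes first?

5 disagreeing pairs

Assign each item its position (1..6) in the first ordering, then rewrite the second ordering as that position sequence:
positions: f→1, h→2, n→3, p→4, k→5, o→6
second ordering as positions: [4, 1, 3, 5, 2, 6]
Discordant pairs = inversions in this position sequence.
4: 1, 3, 2 → 3
1: 0
3: 2 → 1
5: 2 → 1
2: 0
6: 0
Total: 3 + 0 + 1 + 1 + 0 + 0 = 5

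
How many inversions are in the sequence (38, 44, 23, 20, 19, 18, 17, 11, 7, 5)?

Out-of-order pairs: 44

For each element, count later entries that are smaller:
38 → 23, 20, 19, 18, 17, 11, 7, 5 → 8
44 → 23, 20, 19, 18, 17, 11, 7, 5 → 8
23 → 20, 19, 18, 17, 11, 7, 5 → 7
20 → 19, 18, 17, 11, 7, 5 → 6
19 → 18, 17, 11, 7, 5 → 5
18 → 17, 11, 7, 5 → 4
17 → 11, 7, 5 → 3
11 → 7, 5 → 2
7 → 5 → 1
5 → none → 0
Sum: 8 + 8 + 7 + 6 + 5 + 4 + 3 + 2 + 1 + 0 = 44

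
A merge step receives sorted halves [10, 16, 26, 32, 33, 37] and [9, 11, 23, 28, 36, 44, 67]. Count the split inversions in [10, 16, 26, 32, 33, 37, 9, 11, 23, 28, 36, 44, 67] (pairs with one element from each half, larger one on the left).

19

Count, for every r in R, how many entries of L exceed r:
r = 9: 10, 16, 26, 32, 33, 37 → 6
r = 11: 16, 26, 32, 33, 37 → 5
r = 23: 26, 32, 33, 37 → 4
r = 28: 32, 33, 37 → 3
r = 36: 37 → 1
r = 44: none → 0
r = 67: none → 0
Cross-inversions: 6 + 5 + 4 + 3 + 1 + 0 + 0 = 19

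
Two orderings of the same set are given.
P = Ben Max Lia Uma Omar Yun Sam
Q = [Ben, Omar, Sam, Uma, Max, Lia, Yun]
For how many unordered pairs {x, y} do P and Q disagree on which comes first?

9

Assign each item its position (1..7) in the first ordering, then rewrite the second ordering as that position sequence:
positions: Ben→1, Max→2, Lia→3, Uma→4, Omar→5, Yun→6, Sam→7
second ordering as positions: [1, 5, 7, 4, 2, 3, 6]
Discordant pairs = inversions in this position sequence.
1: 0
5: 4, 2, 3 → 3
7: 4, 2, 3, 6 → 4
4: 2, 3 → 2
2: 0
3: 0
6: 0
Total: 0 + 3 + 4 + 2 + 0 + 0 + 0 = 9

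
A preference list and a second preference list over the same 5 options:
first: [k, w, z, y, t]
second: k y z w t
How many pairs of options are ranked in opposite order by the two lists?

3 pairs

Assign each item its position (1..5) in the first ordering, then rewrite the second ordering as that position sequence:
positions: k→1, w→2, z→3, y→4, t→5
second ordering as positions: [1, 4, 3, 2, 5]
Discordant pairs = inversions in this position sequence.
1: 0
4: 3, 2 → 2
3: 2 → 1
2: 0
5: 0
Total: 0 + 2 + 1 + 0 + 0 = 3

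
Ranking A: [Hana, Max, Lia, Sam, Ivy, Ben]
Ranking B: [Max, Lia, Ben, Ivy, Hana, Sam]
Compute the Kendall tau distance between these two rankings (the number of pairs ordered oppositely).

Assign each item its position (1..6) in the first ordering, then rewrite the second ordering as that position sequence:
positions: Hana→1, Max→2, Lia→3, Sam→4, Ivy→5, Ben→6
second ordering as positions: [2, 3, 6, 5, 1, 4]
Discordant pairs = inversions in this position sequence.
2: 1 → 1
3: 1 → 1
6: 5, 1, 4 → 3
5: 1, 4 → 2
1: 0
4: 0
Total: 1 + 1 + 3 + 2 + 0 + 0 = 7

7 discordant pairs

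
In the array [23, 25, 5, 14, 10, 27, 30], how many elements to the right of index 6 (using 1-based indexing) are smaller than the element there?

The element at index 6 is 27.
Elements after it: 30
None of them are smaller than 27.

0 such elements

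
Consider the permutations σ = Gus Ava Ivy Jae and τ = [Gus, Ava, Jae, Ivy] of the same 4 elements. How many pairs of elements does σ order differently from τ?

1

Assign each item its position (1..4) in the first ordering, then rewrite the second ordering as that position sequence:
positions: Gus→1, Ava→2, Ivy→3, Jae→4
second ordering as positions: [1, 2, 4, 3]
Discordant pairs = inversions in this position sequence.
1: 0
2: 0
4: 3 → 1
3: 0
Total: 0 + 0 + 1 + 0 = 1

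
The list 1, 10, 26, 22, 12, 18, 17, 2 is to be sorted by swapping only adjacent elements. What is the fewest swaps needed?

Adjacent swaps: 14

The minimum number of adjacent swaps to sort an array equals its inversion count, since every such swap removes exactly one inversion.
Count inversions — for each element, later elements that are smaller:
1: none → 0
10: 2 → 1
26: 22, 12, 18, 17, 2 → 5
22: 12, 18, 17, 2 → 4
12: 2 → 1
18: 17, 2 → 2
17: 2 → 1
2: none → 0
Total inversions: 0 + 1 + 5 + 4 + 1 + 2 + 1 + 0 = 14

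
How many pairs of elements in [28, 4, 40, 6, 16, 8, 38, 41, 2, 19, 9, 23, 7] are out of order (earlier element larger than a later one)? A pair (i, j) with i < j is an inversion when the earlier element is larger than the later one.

For each element, count later entries that are smaller:
28 → 4, 6, 16, 8, 2, 19, 9, 23, 7 → 9
4 → 2 → 1
40 → 6, 16, 8, 38, 2, 19, 9, 23, 7 → 9
6 → 2 → 1
16 → 8, 2, 9, 7 → 4
8 → 2, 7 → 2
38 → 2, 19, 9, 23, 7 → 5
41 → 2, 19, 9, 23, 7 → 5
2 → none → 0
19 → 9, 7 → 2
9 → 7 → 1
23 → 7 → 1
7 → none → 0
Sum: 9 + 1 + 9 + 1 + 4 + 2 + 5 + 5 + 0 + 2 + 1 + 1 + 0 = 40

40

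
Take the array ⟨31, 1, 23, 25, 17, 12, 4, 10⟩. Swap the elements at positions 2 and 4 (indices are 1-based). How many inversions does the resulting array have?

23

Positions 2 and 4 hold 1 and 25; after swapping, the array is [31, 25, 23, 1, 17, 12, 4, 10].
Count, for each position, how many later elements it exceeds:
31 → 25, 23, 1, 17, 12, 4, 10 → 7
25 → 23, 1, 17, 12, 4, 10 → 6
23 → 1, 17, 12, 4, 10 → 5
1 → none → 0
17 → 12, 4, 10 → 3
12 → 4, 10 → 2
4 → none → 0
10 → none → 0
Sum: 7 + 6 + 5 + 0 + 3 + 2 + 0 + 0 = 23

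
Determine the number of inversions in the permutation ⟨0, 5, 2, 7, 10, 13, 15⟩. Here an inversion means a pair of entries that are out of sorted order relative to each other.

1 out-of-order pair

Out-of-order index pairs (0-indexed):
(1,2): 5 > 2
That's 1 pair.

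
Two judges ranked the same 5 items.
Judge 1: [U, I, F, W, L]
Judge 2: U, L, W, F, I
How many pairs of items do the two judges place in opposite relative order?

6 discordant pairs

Assign each item its position (1..5) in the first ordering, then rewrite the second ordering as that position sequence:
positions: U→1, I→2, F→3, W→4, L→5
second ordering as positions: [1, 5, 4, 3, 2]
Discordant pairs = inversions in this position sequence.
1: 0
5: 4, 3, 2 → 3
4: 3, 2 → 2
3: 2 → 1
2: 0
Total: 0 + 3 + 2 + 1 + 0 = 6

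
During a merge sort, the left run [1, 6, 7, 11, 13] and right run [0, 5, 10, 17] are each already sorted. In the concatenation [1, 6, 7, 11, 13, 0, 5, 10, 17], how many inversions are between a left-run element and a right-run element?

Count, for every r in R, how many entries of L exceed r:
r = 0: 1, 6, 7, 11, 13 → 5
r = 5: 6, 7, 11, 13 → 4
r = 10: 11, 13 → 2
r = 17: none → 0
Cross-inversions: 5 + 4 + 2 + 0 = 11

11 cross-inversions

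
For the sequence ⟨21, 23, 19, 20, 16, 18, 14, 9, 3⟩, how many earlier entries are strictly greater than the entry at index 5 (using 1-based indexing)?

4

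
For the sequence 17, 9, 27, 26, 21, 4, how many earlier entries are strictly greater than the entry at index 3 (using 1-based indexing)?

The element at index 3 is 27.
Elements before it: 17, 9
None of them are larger than 27.

0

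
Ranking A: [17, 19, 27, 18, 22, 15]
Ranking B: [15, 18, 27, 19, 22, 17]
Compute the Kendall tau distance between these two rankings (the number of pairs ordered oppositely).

Assign each item its position (1..6) in the first ordering, then rewrite the second ordering as that position sequence:
positions: 17→1, 19→2, 27→3, 18→4, 22→5, 15→6
second ordering as positions: [6, 4, 3, 2, 5, 1]
Discordant pairs = inversions in this position sequence.
6: 4, 3, 2, 5, 1 → 5
4: 3, 2, 1 → 3
3: 2, 1 → 2
2: 1 → 1
5: 1 → 1
1: 0
Total: 5 + 3 + 2 + 1 + 1 + 0 = 12

There are 12 discordant pairs.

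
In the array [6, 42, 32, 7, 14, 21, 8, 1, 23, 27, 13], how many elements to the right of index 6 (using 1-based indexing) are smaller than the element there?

The element at index 6 is 21.
Elements after it: 8, 1, 23, 27, 13
Those smaller than 21: 8, 1, 13

3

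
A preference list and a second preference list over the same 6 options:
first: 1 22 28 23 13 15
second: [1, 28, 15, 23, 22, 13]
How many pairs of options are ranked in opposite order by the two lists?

5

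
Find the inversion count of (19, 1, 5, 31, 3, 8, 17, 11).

Count, for each position, how many later elements it exceeds:
19 → 1, 5, 3, 8, 17, 11 → 6
1 → none → 0
5 → 3 → 1
31 → 3, 8, 17, 11 → 4
3 → none → 0
8 → none → 0
17 → 11 → 1
11 → none → 0
Sum: 6 + 0 + 1 + 4 + 0 + 0 + 1 + 0 = 12

12 inversions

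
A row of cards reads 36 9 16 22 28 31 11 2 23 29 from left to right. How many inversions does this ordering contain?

Inversions: 22

For each element, count later entries that are smaller:
36 → 9, 16, 22, 28, 31, 11, 2, 23, 29 → 9
9 → 2 → 1
16 → 11, 2 → 2
22 → 11, 2 → 2
28 → 11, 2, 23 → 3
31 → 11, 2, 23, 29 → 4
11 → 2 → 1
2 → none → 0
23 → none → 0
29 → none → 0
Sum: 9 + 1 + 2 + 2 + 3 + 4 + 1 + 0 + 0 + 0 = 22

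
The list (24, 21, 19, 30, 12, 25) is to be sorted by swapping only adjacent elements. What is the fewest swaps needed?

Minimum adjacent swaps = number of inversions (each swap of adjacent out-of-order elements removes one inversion and no swap can remove more).
Count inversions — for each element, later elements that are smaller:
24: 21, 19, 12 → 3
21: 19, 12 → 2
19: 12 → 1
30: 12, 25 → 2
12: none → 0
25: none → 0
Total inversions: 3 + 2 + 1 + 2 + 0 + 0 = 8

There are 8 swaps.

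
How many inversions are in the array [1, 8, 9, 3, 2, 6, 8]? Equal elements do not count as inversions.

8 inversions

Element-by-element contributions:
1 → none → 0
8 → 3, 2, 6 → 3
9 → 3, 2, 6, 8 → 4
3 → 2 → 1
2 → none → 0
6 → none → 0
8 → none → 0
Sum: 0 + 3 + 4 + 1 + 0 + 0 + 0 = 8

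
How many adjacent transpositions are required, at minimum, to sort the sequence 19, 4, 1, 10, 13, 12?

7

Each adjacent swap fixes exactly one inversion, so the minimum swap count equals the number of inversions.
Count inversions — for each element, later elements that are smaller:
19: 4, 1, 10, 13, 12 → 5
4: 1 → 1
1: none → 0
10: none → 0
13: 12 → 1
12: none → 0
Total inversions: 5 + 1 + 0 + 0 + 1 + 0 = 7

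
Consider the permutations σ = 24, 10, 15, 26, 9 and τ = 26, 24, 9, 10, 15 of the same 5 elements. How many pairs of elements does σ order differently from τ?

5 discordant pairs

Assign each item its position (1..5) in the first ordering, then rewrite the second ordering as that position sequence:
positions: 24→1, 10→2, 15→3, 26→4, 9→5
second ordering as positions: [4, 1, 5, 2, 3]
Discordant pairs = inversions in this position sequence.
4: 1, 2, 3 → 3
1: 0
5: 2, 3 → 2
2: 0
3: 0
Total: 3 + 0 + 2 + 0 + 0 = 5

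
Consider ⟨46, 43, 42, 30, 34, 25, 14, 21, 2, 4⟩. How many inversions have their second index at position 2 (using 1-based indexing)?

1

The element at index 2 is 43.
Elements before it: 46
Those larger than 43: 46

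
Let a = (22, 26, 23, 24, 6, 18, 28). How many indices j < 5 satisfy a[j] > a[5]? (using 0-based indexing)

The element at index 5 is 18.
Elements before it: 22, 26, 23, 24, 6
Those larger than 18: 22, 26, 23, 24

4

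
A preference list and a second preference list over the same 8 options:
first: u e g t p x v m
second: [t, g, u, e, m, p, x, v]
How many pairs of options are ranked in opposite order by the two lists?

Pairs: 8

Assign each item its position (1..8) in the first ordering, then rewrite the second ordering as that position sequence:
positions: u→1, e→2, g→3, t→4, p→5, x→6, v→7, m→8
second ordering as positions: [4, 3, 1, 2, 8, 5, 6, 7]
Discordant pairs = inversions in this position sequence.
4: 3, 1, 2 → 3
3: 1, 2 → 2
1: 0
2: 0
8: 5, 6, 7 → 3
5: 0
6: 0
7: 0
Total: 3 + 2 + 0 + 0 + 3 + 0 + 0 + 0 = 8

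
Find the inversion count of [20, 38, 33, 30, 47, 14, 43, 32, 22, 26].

Inversions: 25

Sweep left to right; for each value list the smaller values that follow it:
20 → 14 → 1
38 → 33, 30, 14, 32, 22, 26 → 6
33 → 30, 14, 32, 22, 26 → 5
30 → 14, 22, 26 → 3
47 → 14, 43, 32, 22, 26 → 5
14 → none → 0
43 → 32, 22, 26 → 3
32 → 22, 26 → 2
22 → none → 0
26 → none → 0
Sum: 1 + 6 + 5 + 3 + 5 + 0 + 3 + 2 + 0 + 0 = 25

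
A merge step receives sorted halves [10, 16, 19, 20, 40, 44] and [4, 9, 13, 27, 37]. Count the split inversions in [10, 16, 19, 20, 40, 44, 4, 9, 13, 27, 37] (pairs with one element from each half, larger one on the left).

21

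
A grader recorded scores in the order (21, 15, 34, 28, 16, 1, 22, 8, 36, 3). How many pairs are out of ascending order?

26

For each element, count later entries that are smaller:
21: 5
15: 3
34: 6
28: 5
16: 3
1: 0
22: 2
8: 1
36: 1
3: 0
Sum: 5 + 3 + 6 + 5 + 3 + 0 + 2 + 1 + 1 + 0 = 26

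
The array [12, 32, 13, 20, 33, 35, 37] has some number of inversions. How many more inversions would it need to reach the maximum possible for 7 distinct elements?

19

Maximum inversions for 7 distinct elements is C(7, 2) = 7·6/2 = 21.
Current inversions — for each element, count later smaller elements:
12: 0
32: 2
13: 0
20: 0
33: 0
35: 0
37: 0
Current total: 0 + 2 + 0 + 0 + 0 + 0 + 0 = 2
Shortfall: 21 − 2 = 19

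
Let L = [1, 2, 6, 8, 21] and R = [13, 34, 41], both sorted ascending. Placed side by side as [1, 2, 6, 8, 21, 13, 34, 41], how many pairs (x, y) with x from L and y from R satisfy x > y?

Take each right-half value and tally the left-half values above it:
r = 13: 21 → 1
r = 34: none → 0
r = 41: none → 0
Cross-inversions: 1 + 0 + 0 = 1

1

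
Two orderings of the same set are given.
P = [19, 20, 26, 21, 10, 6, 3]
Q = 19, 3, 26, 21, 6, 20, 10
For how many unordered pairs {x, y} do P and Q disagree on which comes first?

There are 9 disagreeing pairs.

Assign each item its position (1..7) in the first ordering, then rewrite the second ordering as that position sequence:
positions: 19→1, 20→2, 26→3, 21→4, 10→5, 6→6, 3→7
second ordering as positions: [1, 7, 3, 4, 6, 2, 5]
Discordant pairs = inversions in this position sequence.
1: 0
7: 3, 4, 6, 2, 5 → 5
3: 2 → 1
4: 2 → 1
6: 2, 5 → 2
2: 0
5: 0
Total: 0 + 5 + 1 + 1 + 2 + 0 + 0 = 9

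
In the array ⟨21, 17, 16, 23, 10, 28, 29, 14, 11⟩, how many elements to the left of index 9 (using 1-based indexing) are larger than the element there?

7 such elements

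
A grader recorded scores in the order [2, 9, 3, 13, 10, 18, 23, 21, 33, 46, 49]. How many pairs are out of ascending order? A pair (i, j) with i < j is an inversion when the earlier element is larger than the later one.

There are 3 inversions.

Count, for each position, how many later elements it exceeds:
2: 0
9: 1
3: 0
13: 1
10: 0
18: 0
23: 1
21: 0
33: 0
46: 0
49: 0
Sum: 0 + 1 + 0 + 1 + 0 + 0 + 1 + 0 + 0 + 0 + 0 = 3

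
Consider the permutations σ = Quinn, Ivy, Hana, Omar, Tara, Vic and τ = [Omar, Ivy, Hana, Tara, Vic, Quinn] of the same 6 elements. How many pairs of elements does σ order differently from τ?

Assign each item its position (1..6) in the first ordering, then rewrite the second ordering as that position sequence:
positions: Quinn→1, Ivy→2, Hana→3, Omar→4, Tara→5, Vic→6
second ordering as positions: [4, 2, 3, 5, 6, 1]
Discordant pairs = inversions in this position sequence.
4: 2, 3, 1 → 3
2: 1 → 1
3: 1 → 1
5: 1 → 1
6: 1 → 1
1: 0
Total: 3 + 1 + 1 + 1 + 1 + 0 = 7

Discordant pairs: 7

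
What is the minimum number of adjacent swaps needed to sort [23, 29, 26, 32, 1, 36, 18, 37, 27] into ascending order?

The minimum number of adjacent swaps to sort an array equals its inversion count, since every such swap removes exactly one inversion.
Count inversions — for each element, later elements that are smaller:
23: 1, 18 → 2
29: 26, 1, 18, 27 → 4
26: 1, 18 → 2
32: 1, 18, 27 → 3
1: none → 0
36: 18, 27 → 2
18: none → 0
37: 27 → 1
27: none → 0
Total inversions: 2 + 4 + 2 + 3 + 0 + 2 + 0 + 1 + 0 = 14

Swaps: 14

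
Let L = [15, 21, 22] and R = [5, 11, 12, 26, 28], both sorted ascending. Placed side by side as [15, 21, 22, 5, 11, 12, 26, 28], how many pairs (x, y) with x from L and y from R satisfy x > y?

Take each right-half value and tally the left-half values above it:
r = 5: 15, 21, 22 → 3
r = 11: 15, 21, 22 → 3
r = 12: 15, 21, 22 → 3
r = 26: none → 0
r = 28: none → 0
Cross-inversions: 3 + 3 + 3 + 0 + 0 = 9

Split inversions: 9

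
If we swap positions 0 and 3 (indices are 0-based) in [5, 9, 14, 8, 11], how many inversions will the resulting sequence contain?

4 inversions

Positions 0 and 3 hold 5 and 8; after swapping, the array is [8, 9, 14, 5, 11].
Sweep left to right; for each value list the smaller values that follow it:
8: 1
9: 1
14: 2
5: 0
11: 0
Sum: 1 + 1 + 2 + 0 + 0 = 4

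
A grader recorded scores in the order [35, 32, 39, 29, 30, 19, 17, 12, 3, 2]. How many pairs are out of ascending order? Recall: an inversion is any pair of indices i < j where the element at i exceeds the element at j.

Count, for each position, how many later elements it exceeds:
35: 8
32: 7
39: 7
29: 5
30: 5
19: 4
17: 3
12: 2
3: 1
2: 0
Sum: 8 + 7 + 7 + 5 + 5 + 4 + 3 + 2 + 1 + 0 = 42

There are 42 out-of-order pairs.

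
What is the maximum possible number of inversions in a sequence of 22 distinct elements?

A reversed (strictly descending) arrangement makes every pair an inversion, giving C(22, 2) inversions.
C(22, 2) = 22·21/2 = 231

231 inversions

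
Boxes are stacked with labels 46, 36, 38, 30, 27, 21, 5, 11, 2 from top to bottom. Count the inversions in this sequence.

Element-by-element contributions:
46 → 36, 38, 30, 27, 21, 5, 11, 2 → 8
36 → 30, 27, 21, 5, 11, 2 → 6
38 → 30, 27, 21, 5, 11, 2 → 6
30 → 27, 21, 5, 11, 2 → 5
27 → 21, 5, 11, 2 → 4
21 → 5, 11, 2 → 3
5 → 2 → 1
11 → 2 → 1
2 → none → 0
Sum: 8 + 6 + 6 + 5 + 4 + 3 + 1 + 1 + 0 = 34

Inversions: 34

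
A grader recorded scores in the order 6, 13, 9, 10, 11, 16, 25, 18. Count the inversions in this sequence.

Count, for each position, how many later elements it exceeds:
6: 0
13: 3
9: 0
10: 0
11: 0
16: 0
25: 1
18: 0
Sum: 0 + 3 + 0 + 0 + 0 + 0 + 1 + 0 = 4

Out-of-order pairs: 4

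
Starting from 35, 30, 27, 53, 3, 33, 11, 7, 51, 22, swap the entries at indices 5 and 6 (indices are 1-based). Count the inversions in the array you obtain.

28

Positions 5 and 6 hold 3 and 33; after swapping, the array is [35, 30, 27, 53, 33, 3, 11, 7, 51, 22].
Sweep left to right; for each value list the smaller values that follow it:
35 → 30, 27, 33, 3, 11, 7, 22 → 7
30 → 27, 3, 11, 7, 22 → 5
27 → 3, 11, 7, 22 → 4
53 → 33, 3, 11, 7, 51, 22 → 6
33 → 3, 11, 7, 22 → 4
3 → none → 0
11 → 7 → 1
7 → none → 0
51 → 22 → 1
22 → none → 0
Sum: 7 + 5 + 4 + 6 + 4 + 0 + 1 + 0 + 1 + 0 = 28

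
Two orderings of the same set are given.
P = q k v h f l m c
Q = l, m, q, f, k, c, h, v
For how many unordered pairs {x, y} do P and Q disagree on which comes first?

16 disagreeing pairs

Assign each item its position (1..8) in the first ordering, then rewrite the second ordering as that position sequence:
positions: q→1, k→2, v→3, h→4, f→5, l→6, m→7, c→8
second ordering as positions: [6, 7, 1, 5, 2, 8, 4, 3]
Discordant pairs = inversions in this position sequence.
6: 1, 5, 2, 4, 3 → 5
7: 1, 5, 2, 4, 3 → 5
1: 0
5: 2, 4, 3 → 3
2: 0
8: 4, 3 → 2
4: 3 → 1
3: 0
Total: 5 + 5 + 0 + 3 + 0 + 2 + 1 + 0 = 16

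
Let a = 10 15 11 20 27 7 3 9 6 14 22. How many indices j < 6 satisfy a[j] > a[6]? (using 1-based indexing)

5

The element at index 6 is 7.
Elements before it: 10, 15, 11, 20, 27
Those larger than 7: 10, 15, 11, 20, 27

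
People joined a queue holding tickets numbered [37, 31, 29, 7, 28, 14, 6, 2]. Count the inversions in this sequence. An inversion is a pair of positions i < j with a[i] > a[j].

There are 26 inversions.

Element-by-element contributions:
37: 7
31: 6
29: 5
7: 2
28: 3
14: 2
6: 1
2: 0
Sum: 7 + 6 + 5 + 2 + 3 + 2 + 1 + 0 = 26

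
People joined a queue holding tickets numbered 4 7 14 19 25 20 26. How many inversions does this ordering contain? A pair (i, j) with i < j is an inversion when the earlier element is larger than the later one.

Count, for each position, how many later elements it exceeds:
4 → none → 0
7 → none → 0
14 → none → 0
19 → none → 0
25 → 20 → 1
20 → none → 0
26 → none → 0
Sum: 0 + 0 + 0 + 0 + 1 + 0 + 0 = 1

Inversions: 1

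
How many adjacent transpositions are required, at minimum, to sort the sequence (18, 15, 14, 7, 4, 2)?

There are 15 swaps.

Minimum adjacent swaps = number of inversions (each swap of adjacent out-of-order elements removes one inversion and no swap can remove more).
Count inversions — for each element, later elements that are smaller:
18: 15, 14, 7, 4, 2 → 5
15: 14, 7, 4, 2 → 4
14: 7, 4, 2 → 3
7: 4, 2 → 2
4: 2 → 1
2: none → 0
Total inversions: 5 + 4 + 3 + 2 + 1 + 0 = 15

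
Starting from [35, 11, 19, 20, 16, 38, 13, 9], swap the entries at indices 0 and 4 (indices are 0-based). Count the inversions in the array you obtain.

Positions 0 and 4 hold 35 and 16; after swapping, the array is [16, 11, 19, 20, 35, 38, 13, 9].
For each element, count later entries that are smaller:
16 → 11, 13, 9 → 3
11 → 9 → 1
19 → 13, 9 → 2
20 → 13, 9 → 2
35 → 13, 9 → 2
38 → 13, 9 → 2
13 → 9 → 1
9 → none → 0
Sum: 3 + 1 + 2 + 2 + 2 + 2 + 1 + 0 = 13

13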